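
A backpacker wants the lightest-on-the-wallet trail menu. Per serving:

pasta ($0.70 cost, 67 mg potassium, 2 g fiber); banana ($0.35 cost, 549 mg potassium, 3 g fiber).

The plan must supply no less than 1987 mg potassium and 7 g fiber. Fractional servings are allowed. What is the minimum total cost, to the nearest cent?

$1.27

This is a tiny linear program; its minimum lies at a vertex of the feasible set. List the vertices and price them.
pasta only: max(1987/67, 7/2) = 29.66 servings → $20.76.
banana only: max(1987/549, 7/3) = 3.619 servings → $1.27.
pasta + banana with both targets exact would need a negative amount; discard.
The minimum over all feasible corners is $1.27.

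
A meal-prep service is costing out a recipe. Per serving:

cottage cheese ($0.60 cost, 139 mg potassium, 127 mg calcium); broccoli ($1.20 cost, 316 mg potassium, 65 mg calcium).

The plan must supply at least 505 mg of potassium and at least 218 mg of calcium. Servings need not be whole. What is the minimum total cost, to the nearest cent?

cottage cheese only: max(505/139, 218/127) = 3.633 servings → $2.18.
broccoli only: max(505/316, 218/65) = 3.354 servings → $4.02.
cottage cheese + broccoli with both tight: 1.16 servings and 1.088 servings → $2.00.
So the least-cost plan costs $2.00.

$2.00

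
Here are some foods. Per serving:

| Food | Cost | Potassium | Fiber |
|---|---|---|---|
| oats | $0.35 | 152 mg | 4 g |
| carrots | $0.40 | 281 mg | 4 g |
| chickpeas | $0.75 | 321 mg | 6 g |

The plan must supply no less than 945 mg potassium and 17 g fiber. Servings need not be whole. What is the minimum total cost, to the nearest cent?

$1.60

With two linear requirements the optimum uses one or two foods; enumerate the corners.
oats only: max(945/152, 17/4) = 6.217 servings → $2.18.
carrots only: max(945/281, 17/4) = 4.25 servings → $1.70.
chickpeas only: max(945/321, 17/6) = 2.944 servings → $2.21.
oats + carrots with both tight: 1.932 servings and 2.318 servings → $1.60.
oats + chickpeas with both targets exact would need a negative amount; discard.
carrots + chickpeas with both tight: 0.5299 servings and 2.48 servings → $2.07.
Cheapest feasible corner: $1.60.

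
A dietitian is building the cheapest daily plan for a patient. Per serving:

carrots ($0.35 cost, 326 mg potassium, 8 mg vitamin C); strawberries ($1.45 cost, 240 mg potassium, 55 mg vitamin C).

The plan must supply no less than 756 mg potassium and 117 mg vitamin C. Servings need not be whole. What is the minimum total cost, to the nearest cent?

$3.20

An LP optimum is at a vertex; with two nutrient constraints at most two foods are used. Check each candidate.
carrots only: max(756/326, 117/8) = 14.62 servings → $5.12.
strawberries only: max(756/240, 117/55) = 3.15 servings → $4.57.
carrots + strawberries with both tight: 0.8432 servings and 2.005 servings → $3.20.
The minimum over all feasible corners is $3.20.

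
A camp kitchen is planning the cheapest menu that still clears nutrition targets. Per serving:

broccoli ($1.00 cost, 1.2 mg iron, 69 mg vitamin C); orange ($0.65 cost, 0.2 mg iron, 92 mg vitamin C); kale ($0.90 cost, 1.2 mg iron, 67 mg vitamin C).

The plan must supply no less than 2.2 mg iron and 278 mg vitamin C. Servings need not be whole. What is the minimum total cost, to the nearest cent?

$2.61

An LP optimum is at a vertex; with two nutrient constraints at most two foods are used. Check each candidate.
broccoli only: max(2.2/1.2, 278/69) = 4.029 servings → $4.03.
orange only: max(2.2/0.2, 278/92) = 11 servings → $7.15.
kale only: max(2.2/1.2, 278/67) = 4.149 servings → $3.73.
broccoli + orange with both tight: 1.52 servings and 1.882 servings → $2.74.
broccoli + kale with both targets exact would need a negative amount; discard.
orange + kale with both tight: 1.92 servings and 1.513 servings → $2.61.
The minimum over all feasible corners is $2.61.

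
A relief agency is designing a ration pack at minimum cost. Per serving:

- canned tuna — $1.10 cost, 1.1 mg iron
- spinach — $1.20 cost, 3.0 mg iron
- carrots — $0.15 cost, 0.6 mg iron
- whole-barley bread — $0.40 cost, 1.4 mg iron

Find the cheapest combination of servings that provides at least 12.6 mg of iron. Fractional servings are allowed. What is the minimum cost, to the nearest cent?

$3.15

Cost per mg of iron: carrots $0.2500, whole-barley bread $0.2857, spinach $0.4000, canned tuna $1.0000.
With no serving limits, use only carrots: 12.6 mg / 0.6 mg = 21 servings × $0.15 = $3.15.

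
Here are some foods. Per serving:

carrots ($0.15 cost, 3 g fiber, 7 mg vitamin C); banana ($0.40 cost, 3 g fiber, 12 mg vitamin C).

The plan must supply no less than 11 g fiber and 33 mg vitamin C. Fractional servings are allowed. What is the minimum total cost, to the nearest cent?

$0.71

The cheapest plan sits at a corner of the feasible region — with two constraints it uses at most two foods.
carrots only: max(11/3, 33/7) = 4.714 servings → $0.71.
banana only: max(11/3, 33/12) = 3.667 servings → $1.47.
carrots + banana with both tight: 2.2 servings and 1.467 servings → $0.92.
Cheapest feasible corner: $0.71.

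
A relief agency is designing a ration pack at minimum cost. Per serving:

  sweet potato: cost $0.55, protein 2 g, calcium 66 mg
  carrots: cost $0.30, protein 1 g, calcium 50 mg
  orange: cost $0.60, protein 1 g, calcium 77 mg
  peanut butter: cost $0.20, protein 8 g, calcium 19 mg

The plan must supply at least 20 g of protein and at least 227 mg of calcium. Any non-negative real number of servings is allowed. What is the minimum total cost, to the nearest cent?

$1.54

At the optimum either one food covers both requirements or two foods hit both targets exactly; no other combination can be cheaper.
sweet potato only: max(20/2, 227/66) = 10 servings → $5.50.
carrots only: max(20/1, 227/50) = 20 servings → $6.00.
orange only: max(20/1, 227/77) = 20 servings → $12.00.
peanut butter only: max(20/8, 227/19) = 11.95 servings → $2.39.
sweet potato + carrots: intersection lies outside the first quadrant.
sweet potato + orange: the both-tight solution has a negative serving — not a feasible corner.
sweet potato + peanut butter with both tight: 2.931 servings and 1.767 servings → $1.97.
carrots + orange with both targets exact would need a negative amount; discard.
carrots + peanut butter with both tight: 3.769 servings and 2.029 servings → $1.54.
orange + peanut butter with both tight: 2.405 servings and 2.199 servings → $1.88.
Cheapest feasible corner: $1.54.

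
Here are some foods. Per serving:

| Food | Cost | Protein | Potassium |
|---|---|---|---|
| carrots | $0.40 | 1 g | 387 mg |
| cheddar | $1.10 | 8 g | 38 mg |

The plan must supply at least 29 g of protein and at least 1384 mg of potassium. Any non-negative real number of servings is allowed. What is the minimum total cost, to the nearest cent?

The cheapest plan sits at a corner of the feasible region — with two constraints it uses at most two foods.
carrots only: max(29/1, 1384/387) = 29 servings → $11.60.
cheddar only: max(29/8, 1384/38) = 36.42 servings → $40.06.
carrots + cheddar with both tight: 3.26 servings and 3.217 servings → $4.84.
Cheapest feasible corner: $4.84.

$4.84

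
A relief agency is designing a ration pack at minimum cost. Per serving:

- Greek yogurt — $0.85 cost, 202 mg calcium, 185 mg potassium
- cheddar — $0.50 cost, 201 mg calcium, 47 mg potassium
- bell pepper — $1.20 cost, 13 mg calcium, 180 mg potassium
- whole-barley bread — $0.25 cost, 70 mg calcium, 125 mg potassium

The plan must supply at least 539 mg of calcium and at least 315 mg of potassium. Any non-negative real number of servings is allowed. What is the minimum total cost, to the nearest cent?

$1.47

Greek yogurt only: max(539/202, 315/185) = 2.668 servings → $2.27.
cheddar only: max(539/201, 315/47) = 6.702 servings → $3.35.
bell pepper only: max(539/13, 315/180) = 41.46 servings → $49.75.
whole-barley bread only: max(539/70, 315/125) = 7.7 servings → $1.93.
Greek yogurt + cheddar with both tight: 1.372 servings and 1.303 servings → $1.82.
Greek yogurt + bell pepper: the both-tight solution has a negative serving — not a feasible corner.
Greek yogurt + whole-barley bread: intersection lies outside the first quadrant.
cheddar + bell pepper with both tight: 2.613 servings and 1.068 servings → $2.59.
cheddar + whole-barley bread with both tight: 2.076 servings and 1.74 servings → $1.47.
bell pepper + whole-barley bread with both targets exact would need a negative amount; discard.
So the least-cost plan costs $1.47.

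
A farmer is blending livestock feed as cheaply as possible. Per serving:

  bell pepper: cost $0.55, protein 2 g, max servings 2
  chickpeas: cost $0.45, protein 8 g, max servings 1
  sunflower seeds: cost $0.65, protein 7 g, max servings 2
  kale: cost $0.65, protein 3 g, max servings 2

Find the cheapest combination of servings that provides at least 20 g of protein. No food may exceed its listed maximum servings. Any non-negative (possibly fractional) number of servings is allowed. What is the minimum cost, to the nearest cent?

$1.56

Cost per g of protein: chickpeas $0.0563, sunflower seeds $0.0929, kale $0.2167, bell pepper $0.2750.
Take 1 serving of chickpeas: +8.0 g protein for $0.45 (total $0.45, still need 12.0 g).
Take 1.714 servings of sunflower seeds: +12.0 g protein for $1.11 (total $1.56, still need 0.0 g).
Filling from the cheapest source first is optimal under one linear minimum: $1.56.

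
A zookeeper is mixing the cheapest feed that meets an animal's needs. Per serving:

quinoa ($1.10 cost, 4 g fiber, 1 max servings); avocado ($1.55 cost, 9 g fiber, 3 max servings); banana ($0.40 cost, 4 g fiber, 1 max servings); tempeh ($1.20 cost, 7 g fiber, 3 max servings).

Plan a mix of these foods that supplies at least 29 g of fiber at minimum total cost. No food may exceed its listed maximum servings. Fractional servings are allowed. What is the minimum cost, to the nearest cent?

$4.69

Cost per g of fiber: banana $0.1000, tempeh $0.1714, avocado $0.1722, quinoa $0.2750.
Take 1 serving of banana: +4.0 g fiber for $0.40 (total $0.40, still need 25.0 g).
Take 3 servings of tempeh: +21.0 g fiber for $3.60 (total $4.00, still need 4.0 g).
Take 0.4444 servings of avocado: +4.0 g fiber for $0.69 (total $4.69, still need 0.0 g).
Greedy by cheapest-per-g is optimal for a single linear constraint, so the minimum cost is $4.69.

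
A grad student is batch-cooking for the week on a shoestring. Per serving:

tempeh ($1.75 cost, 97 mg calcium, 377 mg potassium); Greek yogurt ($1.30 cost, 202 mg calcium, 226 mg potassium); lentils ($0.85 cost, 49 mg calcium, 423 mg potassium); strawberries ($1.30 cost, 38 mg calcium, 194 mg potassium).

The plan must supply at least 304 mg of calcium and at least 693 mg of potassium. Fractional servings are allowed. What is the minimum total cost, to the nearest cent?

Check every corner: each single food scaled to meet both minima, and each pair solved so both constraints bind.
tempeh only: max(304/97, 693/377) = 3.134 servings → $5.48.
Greek yogurt only: max(304/202, 693/226) = 3.066 servings → $3.99.
lentils only: max(304/49, 693/423) = 6.204 servings → $5.27.
strawberries only: max(304/38, 693/194) = 8 servings → $10.40.
tempeh + Greek yogurt with both tight: 1.314 servings and 0.8738 servings → $3.44.
tempeh + lentils: intersection lies outside the first quadrant.
tempeh + strawberries: intersection lies outside the first quadrant.
Greek yogurt + lentils with both tight: 1.272 servings and 0.9585 servings → $2.47.
Greek yogurt + strawberries with both tight: 1.067 servings and 2.329 servings → $4.42.
lentils + strawberries: the both-tight solution has a negative serving — not a feasible corner.
So the least-cost plan costs $2.47.

$2.47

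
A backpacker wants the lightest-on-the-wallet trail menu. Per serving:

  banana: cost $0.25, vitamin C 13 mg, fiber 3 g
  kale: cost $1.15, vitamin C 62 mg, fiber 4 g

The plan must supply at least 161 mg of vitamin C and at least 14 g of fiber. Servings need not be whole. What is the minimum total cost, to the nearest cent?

$3.00

banana only: max(161/13, 14/3) = 12.38 servings → $3.10.
kale only: max(161/62, 14/4) = 3.5 servings → $4.03.
banana + kale with both tight: 1.672 servings and 2.246 servings → $3.00.
Cheapest feasible corner: $3.00.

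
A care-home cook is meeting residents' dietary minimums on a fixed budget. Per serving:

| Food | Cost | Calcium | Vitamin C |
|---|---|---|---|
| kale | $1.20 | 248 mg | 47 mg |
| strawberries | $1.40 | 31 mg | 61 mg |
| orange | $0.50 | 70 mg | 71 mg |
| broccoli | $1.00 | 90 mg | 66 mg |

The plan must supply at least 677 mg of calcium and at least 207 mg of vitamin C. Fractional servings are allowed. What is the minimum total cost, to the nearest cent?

An LP optimum is at a vertex; with two nutrient constraints at most two foods are used. Check each candidate.
kale only: max(677/248, 207/47) = 4.404 servings → $5.29.
strawberries only: max(677/31, 207/61) = 21.84 servings → $30.57.
orange only: max(677/70, 207/71) = 9.671 servings → $4.84.
broccoli only: max(677/90, 207/66) = 7.522 servings → $7.52.
kale + strawberries with both tight: 2.551 servings and 1.428 servings → $5.06.
kale + orange with both tight: 2.345 servings and 1.363 servings → $3.50.
kale + broccoli with both tight: 2.146 servings and 1.608 servings → $4.18.
strawberries + orange with both targets exact would need a negative amount; discard.
strawberries + broccoli: intersection lies outside the first quadrant.
orange + broccoli: intersection lies outside the first quadrant.
The minimum over all feasible corners is $3.50.

$3.50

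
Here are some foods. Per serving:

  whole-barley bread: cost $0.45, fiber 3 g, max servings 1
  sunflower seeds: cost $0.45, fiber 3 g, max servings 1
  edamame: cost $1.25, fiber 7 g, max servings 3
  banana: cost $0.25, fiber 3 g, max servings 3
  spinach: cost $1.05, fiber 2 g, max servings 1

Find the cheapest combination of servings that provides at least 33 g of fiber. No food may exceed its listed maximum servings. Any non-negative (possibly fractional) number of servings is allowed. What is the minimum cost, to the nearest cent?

Cost per g of fiber: banana $0.0833, whole-barley bread $0.1500, sunflower seeds $0.1500, edamame $0.1786, spinach $0.5250.
Take 3 servings of banana: +9.0 g fiber for $0.75 (total $0.75, still need 24.0 g).
Take 1 serving of whole-barley bread: +3.0 g fiber for $0.45 (total $1.20, still need 21.0 g).
Take 1 serving of sunflower seeds: +3.0 g fiber for $0.45 (total $1.65, still need 18.0 g).
Take 2.571 servings of edamame: +18.0 g fiber for $3.21 (total $4.86, still need 0.0 g).
Greedy by cheapest-per-g is optimal for a single linear constraint, so the minimum cost is $4.86.

$4.86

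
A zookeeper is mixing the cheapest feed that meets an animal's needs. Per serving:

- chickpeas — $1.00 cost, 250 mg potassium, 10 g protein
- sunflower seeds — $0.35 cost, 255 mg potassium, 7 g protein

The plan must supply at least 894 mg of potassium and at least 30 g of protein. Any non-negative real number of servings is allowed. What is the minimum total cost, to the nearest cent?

This is a tiny linear program; its minimum lies at a vertex of the feasible set. List the vertices and price them.
chickpeas only: max(894/250, 30/10) = 3.576 servings → $3.58.
sunflower seeds only: max(894/255, 30/7) = 4.286 servings → $1.50.
chickpeas + sunflower seeds with both tight: 1.74 servings and 1.8 servings → $2.37.
Cheapest feasible corner: $1.50.

$1.50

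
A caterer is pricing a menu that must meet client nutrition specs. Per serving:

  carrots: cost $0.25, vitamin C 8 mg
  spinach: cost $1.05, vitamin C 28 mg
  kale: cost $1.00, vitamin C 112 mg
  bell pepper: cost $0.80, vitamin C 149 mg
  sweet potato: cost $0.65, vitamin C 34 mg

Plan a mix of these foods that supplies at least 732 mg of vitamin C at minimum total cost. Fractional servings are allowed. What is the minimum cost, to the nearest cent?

$3.93

Cost per mg of vitamin C: bell pepper $0.0054, kale $0.0089, sweet potato $0.0191, carrots $0.0312, spinach $0.0375.
With no serving limits, use only bell pepper: 732 mg / 149 mg = 4.913 servings × $0.80 = $3.93.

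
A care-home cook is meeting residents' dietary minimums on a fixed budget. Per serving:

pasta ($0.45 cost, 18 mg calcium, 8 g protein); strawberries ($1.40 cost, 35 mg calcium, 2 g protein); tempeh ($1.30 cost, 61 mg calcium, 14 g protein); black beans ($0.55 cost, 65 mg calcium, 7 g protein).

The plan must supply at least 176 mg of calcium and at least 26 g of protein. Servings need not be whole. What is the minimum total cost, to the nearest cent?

$1.84

A basic optimal solution has at most two foods positive. Try each food alone and each pair with both targets met exactly.
pasta only: max(176/18, 26/8) = 9.778 servings → $4.40.
strawberries only: max(176/35, 26/2) = 13 servings → $18.20.
tempeh only: max(176/61, 26/14) = 2.885 servings → $3.75.
black beans only: max(176/65, 26/7) = 3.714 servings → $2.04.
pasta + strawberries with both tight: 2.287 servings and 3.852 servings → $6.42.
pasta + tempeh with both targets exact would need a negative amount; discard.
pasta + black beans with both tight: 1.162 servings and 2.386 servings → $1.84.
strawberries + tempeh with both tight: 2.386 servings and 1.516 servings → $5.31.
strawberries + black beans: intersection lies outside the first quadrant.
tempeh + black beans with both tight: 0.9482 servings and 1.818 servings → $2.23.
Cheapest feasible corner: $1.84.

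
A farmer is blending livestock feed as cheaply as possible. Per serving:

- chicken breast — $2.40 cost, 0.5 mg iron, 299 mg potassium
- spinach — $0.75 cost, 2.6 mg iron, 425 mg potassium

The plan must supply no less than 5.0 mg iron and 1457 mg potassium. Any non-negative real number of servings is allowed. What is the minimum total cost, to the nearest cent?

chicken breast only: max(5.0/0.5, 1457/299) = 10 servings → $24.00.
spinach only: max(5.0/2.6, 1457/425) = 3.428 servings → $2.57.
chicken breast + spinach with both tight: 2.944 servings and 1.357 servings → $8.08.
The minimum over all feasible corners is $2.57.

$2.57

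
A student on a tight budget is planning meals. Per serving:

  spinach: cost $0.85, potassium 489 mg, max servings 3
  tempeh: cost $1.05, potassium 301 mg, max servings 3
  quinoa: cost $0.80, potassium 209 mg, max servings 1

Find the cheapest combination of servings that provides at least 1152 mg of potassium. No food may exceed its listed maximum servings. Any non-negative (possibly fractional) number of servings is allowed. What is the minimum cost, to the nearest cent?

Cost per mg of potassium: spinach $0.0017, tempeh $0.0035, quinoa $0.0038.
Take 2.356 servings of spinach: +1152.0 mg potassium for $2.00 (total $2.00, still need 0.0 mg).
Filling from the cheapest source first is optimal under one linear minimum: $2.00.

$2.00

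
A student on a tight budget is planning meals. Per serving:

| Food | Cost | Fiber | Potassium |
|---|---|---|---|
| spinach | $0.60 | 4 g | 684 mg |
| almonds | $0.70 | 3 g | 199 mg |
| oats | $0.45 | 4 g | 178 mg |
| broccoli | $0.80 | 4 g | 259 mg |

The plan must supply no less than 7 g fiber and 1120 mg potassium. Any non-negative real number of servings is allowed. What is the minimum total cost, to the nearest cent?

$1.03

The cheapest plan sits at a corner of the feasible region — with two constraints it uses at most two foods.
spinach only: max(7/4, 1120/684) = 1.75 servings → $1.05.
almonds only: max(7/3, 1120/199) = 5.628 servings → $3.94.
oats only: max(7/4, 1120/178) = 6.292 servings → $2.83.
broccoli only: max(7/4, 1120/259) = 4.324 servings → $3.46.
spinach + almonds with both tight: 1.566 servings and 0.2452 servings → $1.11.
spinach + oats with both tight: 1.598 servings and 0.1522 servings → $1.03.
spinach + broccoli with both tight: 1.569 servings and 0.1812 servings → $1.09.
almonds + oats: the both-tight solution has a negative serving — not a feasible corner.
almonds + broccoli: the both-tight solution has a negative serving — not a feasible corner.
oats + broccoli: the both-tight solution has a negative serving — not a feasible corner.
So the least-cost plan costs $1.03.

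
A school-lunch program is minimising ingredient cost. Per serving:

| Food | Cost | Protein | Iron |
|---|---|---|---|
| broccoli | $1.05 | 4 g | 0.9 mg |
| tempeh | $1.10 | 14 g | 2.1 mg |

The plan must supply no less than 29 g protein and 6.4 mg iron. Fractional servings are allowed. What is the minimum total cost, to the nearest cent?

An LP optimum is at a vertex; with two nutrient constraints at most two foods are used. Check each candidate.
broccoli only: max(29/4, 6.4/0.9) = 7.25 servings → $7.61.
tempeh only: max(29/14, 6.4/2.1) = 3.048 servings → $3.35.
broccoli + tempeh with both tight: 6.833 servings and 0.119 servings → $7.31.
Cheapest feasible corner: $3.35.

$3.35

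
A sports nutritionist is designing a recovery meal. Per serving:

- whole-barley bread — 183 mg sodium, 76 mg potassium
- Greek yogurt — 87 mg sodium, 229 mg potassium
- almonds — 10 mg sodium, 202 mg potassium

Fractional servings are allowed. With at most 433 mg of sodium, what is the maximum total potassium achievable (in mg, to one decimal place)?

8746.6 mg

Potassium per mg sodium: almonds 20.2, Greek yogurt 2.632, whole-barley bread 0.4153.
With no serving limits, spend the whole sodium allowance on almonds: 433 mg / 10 mg × 202 mg = 8746.6 mg.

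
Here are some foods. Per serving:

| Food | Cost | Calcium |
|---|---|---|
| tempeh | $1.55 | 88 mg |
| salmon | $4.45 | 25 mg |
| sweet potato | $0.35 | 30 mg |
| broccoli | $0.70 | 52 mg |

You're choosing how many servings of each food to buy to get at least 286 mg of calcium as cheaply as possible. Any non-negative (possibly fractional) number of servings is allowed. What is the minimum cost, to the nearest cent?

$3.34

Cost per mg of calcium: sweet potato $0.0117, broccoli $0.0135, tempeh $0.0176, salmon $0.1780.
With no serving limits, use only sweet potato: 286 mg / 30 mg = 9.533 servings × $0.35 = $3.34.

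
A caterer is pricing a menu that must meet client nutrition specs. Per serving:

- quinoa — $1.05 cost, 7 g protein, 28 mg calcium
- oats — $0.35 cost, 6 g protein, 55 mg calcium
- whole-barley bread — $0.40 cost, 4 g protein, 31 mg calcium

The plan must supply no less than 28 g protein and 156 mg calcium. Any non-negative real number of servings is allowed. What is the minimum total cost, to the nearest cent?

quinoa only: max(28/7, 156/28) = 5.571 servings → $5.85.
oats only: max(28/6, 156/55) = 4.667 servings → $1.63.
whole-barley bread only: max(28/4, 156/31) = 7 servings → $2.80.
quinoa + oats with both tight: 2.783 servings and 1.419 servings → $3.42.
quinoa + whole-barley bread with both tight: 2.324 servings and 2.933 servings → $3.61.
oats + whole-barley bread: intersection lies outside the first quadrant.
The minimum over all feasible corners is $1.63.

$1.63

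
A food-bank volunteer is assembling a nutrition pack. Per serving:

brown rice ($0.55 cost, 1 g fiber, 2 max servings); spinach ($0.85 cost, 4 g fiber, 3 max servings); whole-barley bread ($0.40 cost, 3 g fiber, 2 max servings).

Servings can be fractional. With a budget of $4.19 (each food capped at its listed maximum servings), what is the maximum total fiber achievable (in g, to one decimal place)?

19.5 g

Fiber per dollar: whole-barley bread 7.5, spinach 4.706, brown rice 1.818.
Take 2 servings of whole-barley bread: spends $0.80, +6.0 g fiber (running total 6.0 g).
Take 3 servings of spinach: spends $2.55, +12.0 g fiber (running total 18.0 g).
Take 1.527 servings of brown rice: spends $0.84, +1.5 g fiber (running total 19.5 g).
Filling greedily by fiber-per-dollar is optimal for one linear limit, giving 19.5 g.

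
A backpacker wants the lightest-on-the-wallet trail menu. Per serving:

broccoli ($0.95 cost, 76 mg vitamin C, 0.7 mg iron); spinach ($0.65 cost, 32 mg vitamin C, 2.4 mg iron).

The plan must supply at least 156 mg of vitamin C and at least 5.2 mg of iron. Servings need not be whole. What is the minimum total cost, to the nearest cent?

An LP optimum is at a vertex; with two nutrient constraints at most two foods are used. Check each candidate.
broccoli only: max(156/76, 5.2/0.7) = 7.429 servings → $7.06.
spinach only: max(156/32, 5.2/2.4) = 4.875 servings → $3.17.
broccoli + spinach with both tight: 1.3 servings and 1.788 servings → $2.40.
So the least-cost plan costs $2.40.

$2.40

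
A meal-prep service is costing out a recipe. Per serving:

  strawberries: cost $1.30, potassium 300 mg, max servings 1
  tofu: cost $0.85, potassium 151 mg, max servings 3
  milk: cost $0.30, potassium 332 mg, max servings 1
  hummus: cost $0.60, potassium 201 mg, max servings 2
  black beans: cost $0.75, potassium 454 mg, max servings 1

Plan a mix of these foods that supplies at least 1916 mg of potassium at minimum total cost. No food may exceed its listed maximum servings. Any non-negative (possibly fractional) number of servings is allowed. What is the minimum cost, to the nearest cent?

Cost per mg of potassium: milk $0.0009, black beans $0.0017, hummus $0.0030, strawberries $0.0043, tofu $0.0056.
Take 1 serving of milk: +332.0 mg potassium for $0.30 (total $0.30, still need 1584.0 mg).
Take 1 serving of black beans: +454.0 mg potassium for $0.75 (total $1.05, still need 1130.0 mg).
Take 2 servings of hummus: +402.0 mg potassium for $1.20 (total $2.25, still need 728.0 mg).
Take 1 serving of strawberries: +300.0 mg potassium for $1.30 (total $3.55, still need 428.0 mg).
Take 2.834 servings of tofu: +428.0 mg potassium for $2.41 (total $5.96, still need 0.0 mg).
Greedy by cheapest-per-mg is optimal for a single linear constraint, so the minimum cost is $5.96.

$5.96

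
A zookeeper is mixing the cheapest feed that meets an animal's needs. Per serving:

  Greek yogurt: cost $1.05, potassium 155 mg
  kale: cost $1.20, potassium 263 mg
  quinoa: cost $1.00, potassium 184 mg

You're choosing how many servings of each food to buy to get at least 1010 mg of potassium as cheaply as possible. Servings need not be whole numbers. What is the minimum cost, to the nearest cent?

Cost per mg of potassium: kale $0.0046, quinoa $0.0054, Greek yogurt $0.0068.
With no serving limits, use only kale: 1010 mg / 263 mg = 3.84 servings × $1.20 = $4.61.

$4.61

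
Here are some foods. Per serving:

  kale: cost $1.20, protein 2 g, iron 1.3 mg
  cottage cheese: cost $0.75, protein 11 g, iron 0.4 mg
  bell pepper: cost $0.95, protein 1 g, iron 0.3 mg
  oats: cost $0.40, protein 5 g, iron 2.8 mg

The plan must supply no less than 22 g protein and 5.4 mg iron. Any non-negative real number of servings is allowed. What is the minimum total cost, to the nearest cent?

$1.60

kale only: max(22/2, 5.4/1.3) = 11 servings → $13.20.
cottage cheese only: max(22/11, 5.4/0.4) = 13.5 servings → $10.12.
bell pepper only: max(22/1, 5.4/0.3) = 22 servings → $20.90.
oats only: max(22/5, 5.4/2.8) = 4.4 servings → $1.76.
kale + cottage cheese with both tight: 3.748 servings and 1.319 servings → $5.49.
kale + bell pepper with both targets exact would need a negative amount; discard.
kale + oats with both targets exact would need a negative amount; discard.
cottage cheese + bell pepper with both tight: 0.4138 servings and 17.45 servings → $16.89.
cottage cheese + oats with both tight: 1.201 servings and 1.757 servings → $1.60.
bell pepper + oats: the both-tight solution has a negative serving — not a feasible corner.
The minimum over all feasible corners is $1.60.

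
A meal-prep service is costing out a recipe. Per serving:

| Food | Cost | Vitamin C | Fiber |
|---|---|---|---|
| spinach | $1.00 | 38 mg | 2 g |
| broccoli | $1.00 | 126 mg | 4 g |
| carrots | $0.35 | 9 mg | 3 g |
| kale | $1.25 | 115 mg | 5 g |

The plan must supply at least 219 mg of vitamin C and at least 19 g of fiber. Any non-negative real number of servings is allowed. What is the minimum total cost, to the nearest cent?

spinach only: max(219/38, 19/2) = 9.5 servings → $9.50.
broccoli only: max(219/126, 19/4) = 4.75 servings → $4.75.
carrots only: max(219/9, 19/3) = 24.33 servings → $8.52.
kale only: max(219/115, 19/5) = 3.8 servings → $4.75.
spinach + broccoli: the both-tight solution has a negative serving — not a feasible corner.
spinach + carrots with both tight: 5.062 servings and 2.958 servings → $6.10.
spinach + kale: intersection lies outside the first quadrant.
broccoli + carrots with both tight: 1.421 servings and 4.439 servings → $2.97.
broccoli + kale: intersection lies outside the first quadrant.
carrots + kale with both tight: 3.633 servings and 1.62 servings → $3.30.
The minimum over all feasible corners is $2.97.

$2.97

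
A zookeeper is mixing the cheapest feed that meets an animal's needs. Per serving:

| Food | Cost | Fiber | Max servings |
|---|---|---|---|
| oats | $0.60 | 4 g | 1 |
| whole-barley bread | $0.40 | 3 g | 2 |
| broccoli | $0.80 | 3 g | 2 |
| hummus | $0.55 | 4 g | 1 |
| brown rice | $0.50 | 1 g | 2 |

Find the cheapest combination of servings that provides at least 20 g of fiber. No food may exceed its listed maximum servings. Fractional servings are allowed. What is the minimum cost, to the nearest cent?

Cost per g of fiber: whole-barley bread $0.1333, hummus $0.1375, oats $0.1500, broccoli $0.2667, brown rice $0.5000.
Take 2 servings of whole-barley bread: +6.0 g fiber for $0.80 (total $0.80, still need 14.0 g).
Take 1 serving of hummus: +4.0 g fiber for $0.55 (total $1.35, still need 10.0 g).
Take 1 serving of oats: +4.0 g fiber for $0.60 (total $1.95, still need 6.0 g).
Take 2 servings of broccoli: +6.0 g fiber for $1.60 (total $3.55, still need 0.0 g).
Filling from the cheapest source first is optimal under one linear minimum: $3.55.

$3.55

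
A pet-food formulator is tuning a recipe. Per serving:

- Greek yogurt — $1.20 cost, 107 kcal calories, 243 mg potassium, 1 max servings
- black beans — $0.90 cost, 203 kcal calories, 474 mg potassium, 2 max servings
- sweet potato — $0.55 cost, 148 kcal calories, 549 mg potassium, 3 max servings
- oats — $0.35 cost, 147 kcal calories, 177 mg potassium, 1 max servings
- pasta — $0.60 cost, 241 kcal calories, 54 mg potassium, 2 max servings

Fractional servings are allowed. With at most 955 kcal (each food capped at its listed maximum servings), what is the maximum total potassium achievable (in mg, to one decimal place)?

Potassium per kcal: sweet potato 3.709, black beans 2.335, Greek yogurt 2.271, oats 1.204, pasta 0.2241.
Take 3 servings of sweet potato: uses 444 kcal, +1647.0 mg potassium (running total 1647.0 mg).
Take 2 servings of black beans: uses 406 kcal, +948.0 mg potassium (running total 2595.0 mg).
Take 0.9813 servings of Greek yogurt: uses 105 kcal, +238.5 mg potassium (running total 2833.5 mg).
Greedy by best ratio exhausts the calories allowance optimally: 2833.5 mg.

2833.5 mg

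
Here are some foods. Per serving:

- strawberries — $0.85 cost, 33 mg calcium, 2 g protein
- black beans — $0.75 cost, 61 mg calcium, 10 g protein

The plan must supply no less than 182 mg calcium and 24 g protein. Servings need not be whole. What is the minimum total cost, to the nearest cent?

The cheapest plan sits at a corner of the feasible region — with two constraints it uses at most two foods.
strawberries only: max(182/33, 24/2) = 12 servings → $10.20.
black beans only: max(182/61, 24/10) = 2.984 servings → $2.24.
strawberries + black beans with both tight: 1.712 servings and 2.058 servings → $3.00.
Cheapest feasible corner: $2.24.

$2.24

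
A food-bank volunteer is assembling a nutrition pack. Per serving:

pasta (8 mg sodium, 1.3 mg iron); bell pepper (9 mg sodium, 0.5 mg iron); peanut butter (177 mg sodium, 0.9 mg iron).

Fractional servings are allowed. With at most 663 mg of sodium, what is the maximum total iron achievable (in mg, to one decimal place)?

107.7 mg

Iron per mg sodium: pasta 0.1625, bell pepper 0.05556, peanut butter 0.005085.
With no serving limits, spend the whole sodium allowance on pasta: 663 mg / 8 mg × 1.3 mg = 107.7 mg.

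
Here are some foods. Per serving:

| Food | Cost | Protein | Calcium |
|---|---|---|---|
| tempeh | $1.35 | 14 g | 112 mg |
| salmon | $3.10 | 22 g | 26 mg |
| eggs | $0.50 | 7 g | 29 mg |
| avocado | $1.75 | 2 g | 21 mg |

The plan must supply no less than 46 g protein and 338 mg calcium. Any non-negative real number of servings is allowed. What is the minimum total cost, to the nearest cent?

The cheapest plan sits at a corner of the feasible region — with two constraints it uses at most two foods.
tempeh only: max(46/14, 338/112) = 3.286 servings → $4.44.
salmon only: max(46/22, 338/26) = 13 servings → $40.30.
eggs only: max(46/7, 338/29) = 11.66 servings → $5.83.
avocado only: max(46/2, 338/21) = 23 servings → $40.25.
tempeh + salmon with both tight: 2.971 servings and 0.2 servings → $4.63.
tempeh + eggs with both tight: 2.73 servings and 1.111 servings → $4.24.
tempeh + avocado: intersection lies outside the first quadrant.
salmon + eggs: the both-tight solution has a negative serving — not a feasible corner.
salmon + avocado with both tight: 0.7073 servings and 15.22 servings → $28.83.
eggs + avocado with both tight: 3.258 servings and 11.6 servings → $21.92.
Cheapest feasible corner: $4.24.

$4.24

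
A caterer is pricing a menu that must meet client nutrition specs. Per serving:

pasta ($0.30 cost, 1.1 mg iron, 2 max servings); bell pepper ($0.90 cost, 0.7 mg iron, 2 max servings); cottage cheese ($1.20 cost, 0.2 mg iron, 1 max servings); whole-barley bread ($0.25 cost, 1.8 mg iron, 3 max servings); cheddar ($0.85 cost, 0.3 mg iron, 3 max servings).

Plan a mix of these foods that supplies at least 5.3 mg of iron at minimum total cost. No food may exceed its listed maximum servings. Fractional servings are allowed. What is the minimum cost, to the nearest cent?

$0.74

Cost per mg of iron: whole-barley bread $0.1389, pasta $0.2727, bell pepper $1.2857, cheddar $2.8333, cottage cheese $6.0000.
Take 2.944 servings of whole-barley bread: +5.3 mg iron for $0.74 (total $0.74, still need 0.0 mg).
Filling from the cheapest source first is optimal under one linear minimum: $0.74.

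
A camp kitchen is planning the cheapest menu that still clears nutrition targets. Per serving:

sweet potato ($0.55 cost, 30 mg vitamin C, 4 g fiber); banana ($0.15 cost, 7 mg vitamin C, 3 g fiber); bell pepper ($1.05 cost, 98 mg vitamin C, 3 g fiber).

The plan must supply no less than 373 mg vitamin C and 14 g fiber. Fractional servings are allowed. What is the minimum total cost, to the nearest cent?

$4.07

The cheapest plan sits at a corner of the feasible region — with two constraints it uses at most two foods.
sweet potato only: max(373/30, 14/4) = 12.43 servings → $6.84.
banana only: max(373/7, 14/3) = 53.29 servings → $7.99.
bell pepper only: max(373/98, 14/3) = 4.667 servings → $4.90.
sweet potato + banana: intersection lies outside the first quadrant.
sweet potato + bell pepper with both tight: 0.8377 servings and 3.55 servings → $4.19.
banana + bell pepper with both tight: 0.9267 servings and 3.74 servings → $4.07.
The minimum over all feasible corners is $4.07.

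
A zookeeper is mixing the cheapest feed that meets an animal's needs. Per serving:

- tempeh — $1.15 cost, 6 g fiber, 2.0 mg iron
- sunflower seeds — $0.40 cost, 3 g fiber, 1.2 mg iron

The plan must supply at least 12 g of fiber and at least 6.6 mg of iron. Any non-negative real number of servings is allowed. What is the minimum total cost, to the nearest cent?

Compare the cost at each extreme point of the feasible region.
tempeh only: max(12/6, 6.6/2.0) = 3.3 servings → $3.79.
sunflower seeds only: max(12/3, 6.6/1.2) = 5.5 servings → $2.20.
tempeh + sunflower seeds: intersection lies outside the first quadrant.
The minimum over all feasible corners is $2.20.

$2.20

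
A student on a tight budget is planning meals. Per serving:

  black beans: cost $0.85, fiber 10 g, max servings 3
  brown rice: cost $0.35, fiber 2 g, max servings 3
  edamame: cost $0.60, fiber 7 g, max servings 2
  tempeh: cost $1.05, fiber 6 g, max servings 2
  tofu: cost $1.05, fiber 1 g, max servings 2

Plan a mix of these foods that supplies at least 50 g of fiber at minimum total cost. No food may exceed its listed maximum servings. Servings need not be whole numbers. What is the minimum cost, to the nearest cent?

$4.80

Cost per g of fiber: black beans $0.0850, edamame $0.0857, brown rice $0.1750, tempeh $0.1750, tofu $1.0500.
Take 3 servings of black beans: +30.0 g fiber for $2.55 (total $2.55, still need 20.0 g).
Take 2 servings of edamame: +14.0 g fiber for $1.20 (total $3.75, still need 6.0 g).
Take 3 servings of brown rice: +6.0 g fiber for $1.05 (total $4.80, still need 0.0 g).
Filling from the cheapest source first is optimal under one linear minimum: $4.80.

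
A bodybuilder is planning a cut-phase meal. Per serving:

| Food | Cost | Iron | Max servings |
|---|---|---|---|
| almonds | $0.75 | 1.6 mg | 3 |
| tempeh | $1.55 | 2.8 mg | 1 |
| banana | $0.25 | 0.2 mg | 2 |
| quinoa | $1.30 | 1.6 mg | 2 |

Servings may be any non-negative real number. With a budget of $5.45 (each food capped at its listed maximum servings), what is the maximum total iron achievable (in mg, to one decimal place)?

9.6 mg

Iron per dollar: almonds 2.133, tempeh 1.806, quinoa 1.231, banana 0.8.
Take 3 servings of almonds: spends $2.25, +4.8 mg iron (running total 4.8 mg).
Take 1 serving of tempeh: spends $1.55, +2.8 mg iron (running total 7.6 mg).
Take 1.269 servings of quinoa: spends $1.65, +2.0 mg iron (running total 9.6 mg).
Filling greedily by iron-per-dollar is optimal for one linear limit, giving 9.6 mg.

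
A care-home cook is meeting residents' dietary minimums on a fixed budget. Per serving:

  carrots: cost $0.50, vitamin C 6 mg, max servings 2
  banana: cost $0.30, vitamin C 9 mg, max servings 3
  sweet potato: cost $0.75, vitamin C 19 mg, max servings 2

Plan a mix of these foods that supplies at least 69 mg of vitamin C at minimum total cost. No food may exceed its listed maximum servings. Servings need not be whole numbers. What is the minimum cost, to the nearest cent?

Cost per mg of vitamin C: banana $0.0333, sweet potato $0.0395, carrots $0.0833.
Take 3 servings of banana: +27.0 mg vitamin C for $0.90 (total $0.90, still need 42.0 mg).
Take 2 servings of sweet potato: +38.0 mg vitamin C for $1.50 (total $2.40, still need 4.0 mg).
Take 0.6667 servings of carrots: +4.0 mg vitamin C for $0.33 (total $2.73, still need 0.0 mg).
Filling from the cheapest source first is optimal under one linear minimum: $2.73.

$2.73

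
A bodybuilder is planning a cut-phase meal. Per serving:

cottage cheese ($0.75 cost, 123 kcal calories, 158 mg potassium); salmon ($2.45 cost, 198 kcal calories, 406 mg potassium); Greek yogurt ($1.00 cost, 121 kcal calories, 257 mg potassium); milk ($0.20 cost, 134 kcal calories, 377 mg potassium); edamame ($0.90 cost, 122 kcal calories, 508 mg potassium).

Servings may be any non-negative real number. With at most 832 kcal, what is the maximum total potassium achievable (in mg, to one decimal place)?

3464.4 mg

Potassium per kcal: edamame 4.164, milk 2.813, Greek yogurt 2.124, salmon 2.051, cottage cheese 1.285.
With no serving limits, spend the whole calories allowance on edamame: 832 kcal / 122 kcal × 508 mg = 3464.4 mg.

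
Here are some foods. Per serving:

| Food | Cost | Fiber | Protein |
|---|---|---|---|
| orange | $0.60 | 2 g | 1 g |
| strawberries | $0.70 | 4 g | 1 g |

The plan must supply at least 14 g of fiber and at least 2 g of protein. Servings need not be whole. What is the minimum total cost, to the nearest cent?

orange only: max(14/2, 2/1) = 7 servings → $4.20.
strawberries only: max(14/4, 2/1) = 3.5 servings → $2.45.
orange + strawberries: the both-tight solution has a negative serving — not a feasible corner.
Cheapest feasible corner: $2.45.

$2.45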